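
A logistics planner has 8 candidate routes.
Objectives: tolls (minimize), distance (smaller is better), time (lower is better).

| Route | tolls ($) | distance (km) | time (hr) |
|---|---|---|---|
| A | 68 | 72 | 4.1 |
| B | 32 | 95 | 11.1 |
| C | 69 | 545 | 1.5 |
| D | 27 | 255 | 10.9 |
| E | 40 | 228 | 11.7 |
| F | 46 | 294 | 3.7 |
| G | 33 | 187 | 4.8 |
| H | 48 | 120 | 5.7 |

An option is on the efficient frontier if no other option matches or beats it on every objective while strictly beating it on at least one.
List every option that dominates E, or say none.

B, G

B: tolls 32≤40, distance 95≤228, time 11.1≤11.7 — dominates E.
G: tolls 33≤40, distance 187≤228, time 4.8≤11.7 — dominates E.
Others (A, C, D, F, H) are each worse than E on at least one objective.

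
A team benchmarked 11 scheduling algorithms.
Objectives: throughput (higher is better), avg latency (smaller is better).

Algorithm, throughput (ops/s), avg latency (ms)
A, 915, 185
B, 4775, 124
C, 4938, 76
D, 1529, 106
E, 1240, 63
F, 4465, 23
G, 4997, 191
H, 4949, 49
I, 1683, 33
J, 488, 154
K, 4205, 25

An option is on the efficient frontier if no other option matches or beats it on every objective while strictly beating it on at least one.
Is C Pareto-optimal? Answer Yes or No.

No

H vs C: throughput 4949≥4938, avg latency 49≤76 — H is at least as good on every objective and strictly better on at least one, so H dominates C.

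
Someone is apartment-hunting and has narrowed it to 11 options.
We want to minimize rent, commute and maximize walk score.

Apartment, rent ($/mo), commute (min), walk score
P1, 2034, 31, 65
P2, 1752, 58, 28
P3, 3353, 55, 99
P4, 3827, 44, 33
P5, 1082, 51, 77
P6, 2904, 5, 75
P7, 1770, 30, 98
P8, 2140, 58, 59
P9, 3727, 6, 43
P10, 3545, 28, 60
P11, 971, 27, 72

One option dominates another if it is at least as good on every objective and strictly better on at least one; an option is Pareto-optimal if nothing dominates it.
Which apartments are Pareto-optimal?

P3, P5, P6, P7, P11

P1: dominated by P7 (rent 1770≤2034, commute 30≤31, walk score 98≥65).
P2: dominated by P5 (rent 1082≤1752, commute 51≤58, walk score 77≥28).
P3: not dominated (best walk score).
P4: dominated by P1 (rent 2034≤3827, commute 31≤44, walk score 65≥33).
P5: not dominated.
P6: not dominated (best commute).
P7: not dominated.
P8: dominated by P1 (rent 2034≤2140, commute 31≤58, walk score 65≥59).
P9: dominated by P6 (rent 2904≤3727, commute 5≤6, walk score 75≥43).
P10: dominated by P6 (rent 2904≤3545, commute 5≤28, walk score 75≥60).
P11: not dominated (best rent).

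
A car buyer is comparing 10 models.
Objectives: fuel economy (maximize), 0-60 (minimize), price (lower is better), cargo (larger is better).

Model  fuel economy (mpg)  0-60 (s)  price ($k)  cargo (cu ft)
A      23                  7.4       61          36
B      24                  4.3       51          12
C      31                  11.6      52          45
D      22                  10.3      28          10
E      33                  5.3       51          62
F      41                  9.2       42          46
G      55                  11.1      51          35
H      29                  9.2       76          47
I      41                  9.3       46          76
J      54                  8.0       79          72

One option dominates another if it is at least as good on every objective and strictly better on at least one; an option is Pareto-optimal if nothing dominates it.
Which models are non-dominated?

A: dominated by E (fuel economy 33≥23, 0-60 5.3≤7.4, price 51≤61, cargo 62≥36).
B: not dominated (best 0-60).
C: dominated by E (fuel economy 33≥31, 0-60 5.3≤11.6, price 51≤52, cargo 62≥45).
D: not dominated (best price).
E: not dominated.
F: not dominated.
G: not dominated (best fuel economy).
H: dominated by E (fuel economy 33≥29, 0-60 5.3≤9.2, price 51≤76, cargo 62≥47).
I: not dominated (best cargo).
J: not dominated.

B, D, E, F, G, I, J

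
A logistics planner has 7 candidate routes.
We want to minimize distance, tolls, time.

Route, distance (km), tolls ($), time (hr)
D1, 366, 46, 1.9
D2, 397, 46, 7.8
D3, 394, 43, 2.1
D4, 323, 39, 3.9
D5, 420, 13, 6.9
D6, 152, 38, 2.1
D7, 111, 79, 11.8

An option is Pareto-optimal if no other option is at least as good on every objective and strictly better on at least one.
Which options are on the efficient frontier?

D1, D5, D6, D7

D1: not dominated (best time).
D2: dominated by D1 (distance 366≤397, tolls 46≤46, time 1.9≤7.8).
D3: dominated by D6 (distance 152≤394, tolls 38≤43, time 2.1≤2.1).
D4: dominated by D6 (distance 152≤323, tolls 38≤39, time 2.1≤3.9).
D5: not dominated (best tolls).
D6: not dominated.
D7: not dominated (best distance).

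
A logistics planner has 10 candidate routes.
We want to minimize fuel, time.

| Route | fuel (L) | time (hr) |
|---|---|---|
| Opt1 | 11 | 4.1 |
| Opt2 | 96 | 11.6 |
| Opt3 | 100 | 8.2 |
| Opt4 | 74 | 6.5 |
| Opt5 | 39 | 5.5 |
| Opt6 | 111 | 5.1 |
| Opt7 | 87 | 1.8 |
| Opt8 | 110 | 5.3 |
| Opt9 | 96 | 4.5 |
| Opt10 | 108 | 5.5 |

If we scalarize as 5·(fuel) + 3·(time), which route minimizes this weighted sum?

Opt1

Opt1: 5·11 + 3·4.1 = 67.3
Opt2: 5·96 + 3·11.6 = 514.8
Opt3: 5·100 + 3·8.2 = 524.6
Opt4: 5·74 + 3·6.5 = 389.5
Opt5: 5·39 + 3·5.5 = 211.5
Opt6: 5·111 + 3·5.1 = 570.3
Opt7: 5·87 + 3·1.8 = 440.4
Opt8: 5·110 + 3·5.3 = 565.9
Opt9: 5·96 + 3·4.5 = 493.5
Opt10: 5·108 + 3·5.5 = 556.5
Lowest: Opt1 at 67.3.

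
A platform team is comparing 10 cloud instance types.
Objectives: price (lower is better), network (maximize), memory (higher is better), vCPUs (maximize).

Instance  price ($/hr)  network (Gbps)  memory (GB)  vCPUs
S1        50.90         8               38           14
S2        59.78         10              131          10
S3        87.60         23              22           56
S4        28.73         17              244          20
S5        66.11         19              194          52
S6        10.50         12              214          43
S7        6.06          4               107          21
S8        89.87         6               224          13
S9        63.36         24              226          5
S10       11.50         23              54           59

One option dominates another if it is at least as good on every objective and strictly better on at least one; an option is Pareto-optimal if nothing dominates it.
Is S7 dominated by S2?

No

S2 vs S7: S2 is worse on price (59.78 vs 6.06), so it does not dominate S7.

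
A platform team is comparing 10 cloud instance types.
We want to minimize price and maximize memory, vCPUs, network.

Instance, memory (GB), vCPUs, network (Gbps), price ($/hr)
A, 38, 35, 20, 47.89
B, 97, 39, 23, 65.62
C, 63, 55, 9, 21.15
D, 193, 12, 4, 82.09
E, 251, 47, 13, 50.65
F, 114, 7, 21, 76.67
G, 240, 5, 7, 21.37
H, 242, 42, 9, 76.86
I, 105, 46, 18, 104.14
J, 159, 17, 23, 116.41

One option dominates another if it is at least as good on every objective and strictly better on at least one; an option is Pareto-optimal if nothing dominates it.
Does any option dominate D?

Yes

E vs D: memory 251≥193, vCPUs 47≥12, network 13≥4, price 50.65≤82.09 — E is at least as good on every objective and strictly better on at least one, so E dominates D.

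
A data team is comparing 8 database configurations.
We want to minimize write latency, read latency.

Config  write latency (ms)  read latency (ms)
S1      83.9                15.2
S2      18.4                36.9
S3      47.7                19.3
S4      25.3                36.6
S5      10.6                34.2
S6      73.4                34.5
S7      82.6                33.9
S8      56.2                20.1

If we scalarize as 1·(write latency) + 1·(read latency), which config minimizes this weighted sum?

S1: 1·83.9 + 1·15.2 = 99.1
S2: 1·18.4 + 1·36.9 = 55.3
S3: 1·47.7 + 1·19.3 = 67.0
S4: 1·25.3 + 1·36.6 = 61.9
S5: 1·10.6 + 1·34.2 = 44.8
S6: 1·73.4 + 1·34.5 = 107.9
S7: 1·82.6 + 1·33.9 = 116.5
S8: 1·56.2 + 1·20.1 = 76.3
Lowest: S5 at 44.8.

S5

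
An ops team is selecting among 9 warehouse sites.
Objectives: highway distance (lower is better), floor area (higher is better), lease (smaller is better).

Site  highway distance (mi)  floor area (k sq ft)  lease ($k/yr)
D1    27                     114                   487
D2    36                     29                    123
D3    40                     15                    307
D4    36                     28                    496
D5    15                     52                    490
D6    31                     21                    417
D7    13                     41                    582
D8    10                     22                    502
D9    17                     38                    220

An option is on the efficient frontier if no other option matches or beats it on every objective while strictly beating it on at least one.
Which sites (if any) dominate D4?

D1: highway distance 27≤36, floor area 114≥28, lease 487≤496 — dominates D4.
D2: highway distance 36≤36, floor area 29≥28, lease 123≤496 — dominates D4.
D5: highway distance 15≤36, floor area 52≥28, lease 490≤496 — dominates D4.
D9: highway distance 17≤36, floor area 38≥28, lease 220≤496 — dominates D4.
Others (D3, D6, D7, D8) are each worse than D4 on at least one objective.

D1, D2, D5, D9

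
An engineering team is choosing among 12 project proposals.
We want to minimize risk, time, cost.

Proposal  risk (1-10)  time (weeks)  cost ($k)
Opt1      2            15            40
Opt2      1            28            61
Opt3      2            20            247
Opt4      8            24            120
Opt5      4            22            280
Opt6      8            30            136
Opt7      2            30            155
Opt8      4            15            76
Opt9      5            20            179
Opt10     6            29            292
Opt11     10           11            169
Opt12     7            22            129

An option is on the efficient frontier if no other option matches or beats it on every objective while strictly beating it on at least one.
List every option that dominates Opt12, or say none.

Opt1, Opt8

Opt1: risk 2≤7, time 15≤22, cost 40≤129 — dominates Opt12.
Opt8: risk 4≤7, time 15≤22, cost 76≤129 — dominates Opt12.
Others (Opt2, Opt3, Opt4, Opt5, Opt6, Opt7, Opt9, Opt10, Opt11) are each worse than Opt12 on at least one objective.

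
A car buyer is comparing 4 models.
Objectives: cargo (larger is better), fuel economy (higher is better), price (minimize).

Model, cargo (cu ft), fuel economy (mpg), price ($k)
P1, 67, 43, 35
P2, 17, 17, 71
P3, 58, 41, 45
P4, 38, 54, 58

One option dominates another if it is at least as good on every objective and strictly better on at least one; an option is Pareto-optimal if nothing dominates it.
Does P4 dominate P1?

P4 vs P1: P4 is worse on cargo (38 vs 67), so it does not dominate P1.

No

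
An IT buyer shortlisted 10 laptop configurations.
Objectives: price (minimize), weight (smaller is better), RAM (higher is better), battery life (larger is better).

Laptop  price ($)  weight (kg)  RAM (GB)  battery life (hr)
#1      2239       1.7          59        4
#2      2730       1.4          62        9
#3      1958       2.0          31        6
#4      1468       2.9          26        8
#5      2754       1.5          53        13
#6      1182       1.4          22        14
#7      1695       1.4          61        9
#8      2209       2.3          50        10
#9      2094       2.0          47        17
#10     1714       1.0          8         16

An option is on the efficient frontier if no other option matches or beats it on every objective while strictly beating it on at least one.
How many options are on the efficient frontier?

#1: dominated by #7 (price 1695≤2239, weight 1.4≤1.7, RAM 61≥59, battery life 9≥4).
#2: not dominated (best RAM).
#3: dominated by #7 (price 1695≤1958, weight 1.4≤2.0, RAM 61≥31, battery life 9≥6).
#4: not dominated.
#5: not dominated.
#6: not dominated (best price).
#7: not dominated.
#8: not dominated.
#9: not dominated (best battery life).
#10: not dominated (best weight).
Pareto-optimal: #2, #4, #5, #6, #7, #8, #9, #10 → 8.

8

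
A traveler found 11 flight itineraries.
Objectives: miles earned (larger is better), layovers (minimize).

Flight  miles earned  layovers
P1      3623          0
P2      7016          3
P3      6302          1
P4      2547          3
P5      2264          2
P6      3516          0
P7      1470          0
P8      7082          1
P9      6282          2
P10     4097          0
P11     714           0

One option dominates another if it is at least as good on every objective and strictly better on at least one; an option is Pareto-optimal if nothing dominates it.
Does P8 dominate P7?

P8 vs P7: P8 is worse on layovers (1 vs 0), so it does not dominate P7.

No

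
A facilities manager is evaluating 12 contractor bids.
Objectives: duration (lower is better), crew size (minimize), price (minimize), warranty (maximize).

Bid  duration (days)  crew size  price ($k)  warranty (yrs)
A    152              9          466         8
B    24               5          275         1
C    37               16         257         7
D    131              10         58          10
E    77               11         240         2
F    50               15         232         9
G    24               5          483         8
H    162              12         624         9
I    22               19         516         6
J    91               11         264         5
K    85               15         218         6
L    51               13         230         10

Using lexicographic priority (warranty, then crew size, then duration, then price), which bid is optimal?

First maximize warranty: best is 10, kept {D, L}.
Then minimize crew size: best is 10, kept {D}.

D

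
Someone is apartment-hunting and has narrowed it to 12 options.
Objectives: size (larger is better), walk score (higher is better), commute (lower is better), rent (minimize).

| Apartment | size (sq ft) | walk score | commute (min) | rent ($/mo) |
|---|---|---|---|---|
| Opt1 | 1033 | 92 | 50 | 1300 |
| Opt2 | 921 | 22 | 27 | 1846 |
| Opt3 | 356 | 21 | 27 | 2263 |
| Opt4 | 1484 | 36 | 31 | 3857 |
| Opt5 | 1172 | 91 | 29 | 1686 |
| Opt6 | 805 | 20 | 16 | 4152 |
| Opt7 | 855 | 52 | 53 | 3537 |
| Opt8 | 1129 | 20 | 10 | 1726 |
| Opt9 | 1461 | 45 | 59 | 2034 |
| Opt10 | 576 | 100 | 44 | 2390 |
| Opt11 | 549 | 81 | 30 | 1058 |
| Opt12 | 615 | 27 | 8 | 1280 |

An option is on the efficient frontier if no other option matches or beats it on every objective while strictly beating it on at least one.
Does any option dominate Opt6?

Yes

Opt8 vs Opt6: size 1129≥805, walk score 20≥20, commute 10≤16, rent 1726≤4152 — Opt8 is at least as good on every objective and strictly better on at least one, so Opt8 dominates Opt6.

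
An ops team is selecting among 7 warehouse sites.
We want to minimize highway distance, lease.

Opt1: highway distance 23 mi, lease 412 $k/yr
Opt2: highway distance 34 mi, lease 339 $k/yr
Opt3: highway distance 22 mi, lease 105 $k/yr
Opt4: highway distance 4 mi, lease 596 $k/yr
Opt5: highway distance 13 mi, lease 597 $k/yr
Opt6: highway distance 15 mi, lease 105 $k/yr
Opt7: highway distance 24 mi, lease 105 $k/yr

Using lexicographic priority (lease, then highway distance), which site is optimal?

Opt6

First minimize lease: best is 105, kept {Opt3, Opt6, Opt7}.
Then minimize highway distance: best is 15, kept {Opt6}.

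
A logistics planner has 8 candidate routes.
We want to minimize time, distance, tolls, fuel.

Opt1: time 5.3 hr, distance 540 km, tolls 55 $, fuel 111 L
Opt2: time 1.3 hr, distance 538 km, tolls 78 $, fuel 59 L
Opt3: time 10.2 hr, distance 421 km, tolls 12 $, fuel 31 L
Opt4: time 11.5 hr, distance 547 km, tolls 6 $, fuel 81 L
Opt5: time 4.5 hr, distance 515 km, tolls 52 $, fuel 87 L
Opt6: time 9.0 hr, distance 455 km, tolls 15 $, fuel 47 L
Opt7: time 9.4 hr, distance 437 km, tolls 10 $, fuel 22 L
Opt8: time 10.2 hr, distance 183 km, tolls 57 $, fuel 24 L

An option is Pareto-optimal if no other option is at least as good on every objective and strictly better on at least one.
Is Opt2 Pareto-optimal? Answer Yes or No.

Yes

Opt1: worse on time (5.3 vs 1.3).
Opt3: worse on time (10.2 vs 1.3).
Opt4: worse on time (11.5 vs 1.3).
Opt5: worse on time (4.5 vs 1.3).
Opt6: worse on time (9.0 vs 1.3).
Opt7: worse on time (9.4 vs 1.3).
Opt8: worse on time (10.2 vs 1.3).
No option is at least as good as Opt2 on every objective and strictly better on one.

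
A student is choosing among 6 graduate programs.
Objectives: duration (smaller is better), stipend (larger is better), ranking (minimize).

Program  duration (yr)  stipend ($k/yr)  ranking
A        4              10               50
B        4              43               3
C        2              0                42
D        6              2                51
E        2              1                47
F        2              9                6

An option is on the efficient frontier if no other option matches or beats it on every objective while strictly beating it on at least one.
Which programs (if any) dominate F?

A: worse on duration (4 vs 2).
B: worse on duration (4 vs 2).
C: worse on stipend (0 vs 9).
D: worse on duration (6 vs 2).
E: worse on stipend (1 vs 9).
No option dominates F.

none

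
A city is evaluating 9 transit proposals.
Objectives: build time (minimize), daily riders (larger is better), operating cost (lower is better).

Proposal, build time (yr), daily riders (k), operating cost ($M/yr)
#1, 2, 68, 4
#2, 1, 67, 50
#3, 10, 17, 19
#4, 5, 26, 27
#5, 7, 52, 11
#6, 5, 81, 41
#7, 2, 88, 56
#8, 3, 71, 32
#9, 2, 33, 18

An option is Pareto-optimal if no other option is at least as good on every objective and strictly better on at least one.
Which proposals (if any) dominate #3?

#1, #5, #9

#1: build time 2≤10, daily riders 68≥17, operating cost 4≤19 — dominates #3.
#5: build time 7≤10, daily riders 52≥17, operating cost 11≤19 — dominates #3.
#9: build time 2≤10, daily riders 33≥17, operating cost 18≤19 — dominates #3.
Others (#2, #4, #6, #7, #8) are each worse than #3 on at least one objective.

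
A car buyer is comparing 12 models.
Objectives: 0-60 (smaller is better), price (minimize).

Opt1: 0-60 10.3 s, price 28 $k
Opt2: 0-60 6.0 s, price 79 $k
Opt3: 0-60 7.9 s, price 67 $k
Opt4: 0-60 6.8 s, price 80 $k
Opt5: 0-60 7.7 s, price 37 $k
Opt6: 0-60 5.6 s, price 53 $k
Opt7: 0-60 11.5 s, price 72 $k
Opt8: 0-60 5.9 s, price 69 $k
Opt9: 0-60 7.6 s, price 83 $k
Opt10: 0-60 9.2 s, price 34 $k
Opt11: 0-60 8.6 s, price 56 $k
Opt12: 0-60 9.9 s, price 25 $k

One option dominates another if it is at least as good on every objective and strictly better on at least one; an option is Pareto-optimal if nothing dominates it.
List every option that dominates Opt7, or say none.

Opt1: 0-60 10.3≤11.5, price 28≤72 — dominates Opt7.
Opt3: 0-60 7.9≤11.5, price 67≤72 — dominates Opt7.
Opt5: 0-60 7.7≤11.5, price 37≤72 — dominates Opt7.
Opt6: 0-60 5.6≤11.5, price 53≤72 — dominates Opt7.
Opt8: 0-60 5.9≤11.5, price 69≤72 — dominates Opt7.
Opt10: 0-60 9.2≤11.5, price 34≤72 — dominates Opt7.
Opt11: 0-60 8.6≤11.5, price 56≤72 — dominates Opt7.
Opt12: 0-60 9.9≤11.5, price 25≤72 — dominates Opt7.
Others (Opt2, Opt4, Opt9) are each worse than Opt7 on at least one objective.

Opt1, Opt3, Opt5, Opt6, Opt8, Opt10, Opt11, Opt12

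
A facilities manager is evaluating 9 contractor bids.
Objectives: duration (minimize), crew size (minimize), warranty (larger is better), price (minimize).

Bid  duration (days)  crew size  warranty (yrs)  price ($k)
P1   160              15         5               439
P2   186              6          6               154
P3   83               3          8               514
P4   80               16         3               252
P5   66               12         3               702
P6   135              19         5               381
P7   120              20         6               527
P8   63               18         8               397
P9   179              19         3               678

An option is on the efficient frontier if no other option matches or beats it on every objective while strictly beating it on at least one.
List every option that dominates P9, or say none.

P1: duration 160≤179, crew size 15≤19, warranty 5≥3, price 439≤678 — dominates P9.
P3: duration 83≤179, crew size 3≤19, warranty 8≥3, price 514≤678 — dominates P9.
P4: duration 80≤179, crew size 16≤19, warranty 3≥3, price 252≤678 — dominates P9.
P6: duration 135≤179, crew size 19≤19, warranty 5≥3, price 381≤678 — dominates P9.
P8: duration 63≤179, crew size 18≤19, warranty 8≥3, price 397≤678 — dominates P9.
Others (P2, P5, P7) are each worse than P9 on at least one objective.

P1, P3, P4, P6, P8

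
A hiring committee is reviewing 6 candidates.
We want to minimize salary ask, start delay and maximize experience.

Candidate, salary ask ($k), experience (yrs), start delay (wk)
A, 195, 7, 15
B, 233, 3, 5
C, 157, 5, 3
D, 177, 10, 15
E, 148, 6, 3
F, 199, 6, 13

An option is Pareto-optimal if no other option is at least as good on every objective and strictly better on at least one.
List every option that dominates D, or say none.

none

A: worse on salary ask (195 vs 177).
B: worse on salary ask (233 vs 177).
C: worse on experience (5 vs 10).
E: worse on experience (6 vs 10).
F: worse on salary ask (199 vs 177).
No option dominates D.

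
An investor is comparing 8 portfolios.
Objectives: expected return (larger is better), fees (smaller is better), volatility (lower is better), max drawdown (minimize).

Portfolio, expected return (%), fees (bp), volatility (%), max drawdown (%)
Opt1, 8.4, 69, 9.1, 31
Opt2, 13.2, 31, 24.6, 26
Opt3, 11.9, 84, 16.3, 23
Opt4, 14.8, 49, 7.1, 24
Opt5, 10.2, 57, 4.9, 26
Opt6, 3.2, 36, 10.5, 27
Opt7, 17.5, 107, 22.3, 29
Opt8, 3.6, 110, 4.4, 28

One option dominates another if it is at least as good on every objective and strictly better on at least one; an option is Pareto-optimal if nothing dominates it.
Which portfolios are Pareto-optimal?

Opt1: dominated by Opt4 (expected return 14.8≥8.4, fees 49≤69, volatility 7.1≤9.1, max drawdown 24≤31).
Opt2: not dominated (best fees).
Opt3: not dominated (best max drawdown).
Opt4: not dominated.
Opt5: not dominated.
Opt6: not dominated.
Opt7: not dominated (best expected return).
Opt8: not dominated (best volatility).

Opt2, Opt3, Opt4, Opt5, Opt6, Opt7, Opt8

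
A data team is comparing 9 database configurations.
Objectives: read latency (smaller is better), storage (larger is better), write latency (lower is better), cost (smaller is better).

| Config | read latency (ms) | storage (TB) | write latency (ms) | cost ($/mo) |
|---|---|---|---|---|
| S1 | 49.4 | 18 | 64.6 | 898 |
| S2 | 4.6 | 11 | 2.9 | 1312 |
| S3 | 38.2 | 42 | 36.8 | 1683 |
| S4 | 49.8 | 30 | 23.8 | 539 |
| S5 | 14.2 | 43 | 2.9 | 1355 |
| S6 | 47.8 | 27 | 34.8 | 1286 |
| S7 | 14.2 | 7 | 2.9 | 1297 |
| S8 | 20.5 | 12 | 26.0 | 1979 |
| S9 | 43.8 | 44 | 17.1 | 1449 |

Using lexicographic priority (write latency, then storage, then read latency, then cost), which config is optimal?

S5

First minimize write latency: best is 2.9, kept {S2, S5, S7}.
Then maximize storage: best is 43, kept {S5}.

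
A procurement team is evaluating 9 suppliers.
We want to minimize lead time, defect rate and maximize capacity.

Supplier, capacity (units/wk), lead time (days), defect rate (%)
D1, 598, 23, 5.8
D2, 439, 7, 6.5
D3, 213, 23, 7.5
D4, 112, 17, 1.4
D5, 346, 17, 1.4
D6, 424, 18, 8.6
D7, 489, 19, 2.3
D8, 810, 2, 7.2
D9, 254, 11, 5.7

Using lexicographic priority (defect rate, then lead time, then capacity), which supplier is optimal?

D5

First minimize defect rate: best is 1.4, kept {D4, D5}.
Then minimize lead time: best is 17, kept {D4, D5}.
Then maximize capacity: best is 346, kept {D5}.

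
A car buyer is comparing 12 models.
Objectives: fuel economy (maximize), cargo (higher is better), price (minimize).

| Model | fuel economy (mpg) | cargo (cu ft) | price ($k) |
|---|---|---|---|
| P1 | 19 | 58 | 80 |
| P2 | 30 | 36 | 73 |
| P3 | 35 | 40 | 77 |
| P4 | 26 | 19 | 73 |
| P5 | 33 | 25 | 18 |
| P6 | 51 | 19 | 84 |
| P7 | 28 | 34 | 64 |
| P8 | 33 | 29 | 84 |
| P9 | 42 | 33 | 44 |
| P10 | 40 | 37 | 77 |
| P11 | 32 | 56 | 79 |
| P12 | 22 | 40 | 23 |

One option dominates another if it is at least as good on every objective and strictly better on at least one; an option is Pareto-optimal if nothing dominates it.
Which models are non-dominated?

P1, P2, P3, P5, P6, P7, P9, P10, P11, P12

P1: not dominated (best cargo).
P2: not dominated.
P3: not dominated.
P4: dominated by P2 (fuel economy 30≥26, cargo 36≥19, price 73≤73).
P5: not dominated (best price).
P6: not dominated (best fuel economy).
P7: not dominated.
P8: dominated by P3 (fuel economy 35≥33, cargo 40≥29, price 77≤84).
P9: not dominated.
P10: not dominated.
P11: not dominated.
P12: not dominated.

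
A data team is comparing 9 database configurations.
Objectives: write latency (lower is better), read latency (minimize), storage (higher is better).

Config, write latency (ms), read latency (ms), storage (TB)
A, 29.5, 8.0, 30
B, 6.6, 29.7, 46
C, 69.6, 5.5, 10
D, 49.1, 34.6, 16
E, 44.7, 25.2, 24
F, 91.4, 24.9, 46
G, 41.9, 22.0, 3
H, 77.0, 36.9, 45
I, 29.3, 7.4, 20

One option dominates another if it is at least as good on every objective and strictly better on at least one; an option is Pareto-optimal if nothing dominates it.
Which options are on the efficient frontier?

A: not dominated.
B: not dominated (best write latency).
C: not dominated (best read latency).
D: dominated by A (write latency 29.5≤49.1, read latency 8.0≤34.6, storage 30≥16).
E: dominated by A (write latency 29.5≤44.7, read latency 8.0≤25.2, storage 30≥24).
F: not dominated.
G: dominated by A (write latency 29.5≤41.9, read latency 8.0≤22.0, storage 30≥3).
H: dominated by B (write latency 6.6≤77.0, read latency 29.7≤36.9, storage 46≥45).
I: not dominated.

A, B, C, F, I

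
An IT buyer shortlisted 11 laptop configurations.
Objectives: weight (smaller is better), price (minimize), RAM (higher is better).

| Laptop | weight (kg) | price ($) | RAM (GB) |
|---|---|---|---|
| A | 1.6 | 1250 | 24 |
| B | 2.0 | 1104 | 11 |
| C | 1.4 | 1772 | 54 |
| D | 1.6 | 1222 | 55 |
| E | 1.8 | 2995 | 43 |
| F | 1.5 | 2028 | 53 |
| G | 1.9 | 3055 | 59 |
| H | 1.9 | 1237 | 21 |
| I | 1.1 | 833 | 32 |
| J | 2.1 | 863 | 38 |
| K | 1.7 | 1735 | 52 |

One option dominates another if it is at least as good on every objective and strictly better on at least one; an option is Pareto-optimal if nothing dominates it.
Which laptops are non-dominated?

C, D, G, I, J

A: dominated by D (weight 1.6≤1.6, price 1222≤1250, RAM 55≥24).
B: dominated by I (weight 1.1≤2.0, price 833≤1104, RAM 32≥11).
C: not dominated.
D: not dominated.
E: dominated by C (weight 1.4≤1.8, price 1772≤2995, RAM 54≥43).
F: dominated by C (weight 1.4≤1.5, price 1772≤2028, RAM 54≥53).
G: not dominated (best RAM).
H: dominated by D (weight 1.6≤1.9, price 1222≤1237, RAM 55≥21).
I: not dominated (best weight).
J: not dominated.
K: dominated by D (weight 1.6≤1.7, price 1222≤1735, RAM 55≥52).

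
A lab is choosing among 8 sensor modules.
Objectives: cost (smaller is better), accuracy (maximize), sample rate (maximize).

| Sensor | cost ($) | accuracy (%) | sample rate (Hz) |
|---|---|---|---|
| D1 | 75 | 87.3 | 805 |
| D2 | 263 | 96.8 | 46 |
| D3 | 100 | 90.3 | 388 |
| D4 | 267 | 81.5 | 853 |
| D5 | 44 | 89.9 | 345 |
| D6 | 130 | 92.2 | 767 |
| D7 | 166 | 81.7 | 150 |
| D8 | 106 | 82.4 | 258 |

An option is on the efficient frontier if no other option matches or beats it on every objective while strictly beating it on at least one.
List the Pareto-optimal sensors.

D1: not dominated.
D2: not dominated (best accuracy).
D3: not dominated.
D4: not dominated (best sample rate).
D5: not dominated (best cost).
D6: not dominated.
D7: dominated by D1 (cost 75≤166, accuracy 87.3≥81.7, sample rate 805≥150).
D8: dominated by D1 (cost 75≤106, accuracy 87.3≥82.4, sample rate 805≥258).

D1, D2, D3, D4, D5, D6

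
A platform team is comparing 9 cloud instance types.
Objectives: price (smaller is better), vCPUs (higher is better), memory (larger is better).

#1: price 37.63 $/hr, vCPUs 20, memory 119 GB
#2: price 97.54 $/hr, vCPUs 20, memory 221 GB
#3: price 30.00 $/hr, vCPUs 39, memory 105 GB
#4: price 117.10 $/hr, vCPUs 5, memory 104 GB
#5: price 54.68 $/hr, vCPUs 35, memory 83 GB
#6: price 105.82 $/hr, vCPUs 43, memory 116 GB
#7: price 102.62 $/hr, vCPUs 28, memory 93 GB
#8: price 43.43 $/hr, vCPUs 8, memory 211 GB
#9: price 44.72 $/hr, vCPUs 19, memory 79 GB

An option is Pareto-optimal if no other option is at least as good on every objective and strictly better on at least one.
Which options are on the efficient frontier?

#1: not dominated.
#2: not dominated (best memory).
#3: not dominated (best price).
#4: dominated by #1 (price 37.63≤117.10, vCPUs 20≥5, memory 119≥104).
#5: dominated by #3 (price 30.00≤54.68, vCPUs 39≥35, memory 105≥83).
#6: not dominated (best vCPUs).
#7: dominated by #3 (price 30.00≤102.62, vCPUs 39≥28, memory 105≥93).
#8: not dominated.
#9: dominated by #1 (price 37.63≤44.72, vCPUs 20≥19, memory 119≥79).

#1, #2, #3, #6, #8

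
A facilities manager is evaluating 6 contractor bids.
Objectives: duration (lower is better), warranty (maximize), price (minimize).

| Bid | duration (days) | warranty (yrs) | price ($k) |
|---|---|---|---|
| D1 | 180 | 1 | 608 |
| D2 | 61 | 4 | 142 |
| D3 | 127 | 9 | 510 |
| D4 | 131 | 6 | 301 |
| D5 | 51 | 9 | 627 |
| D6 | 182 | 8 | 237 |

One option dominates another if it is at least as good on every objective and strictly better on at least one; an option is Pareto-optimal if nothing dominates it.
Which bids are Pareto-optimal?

D2, D3, D4, D5, D6

D1: dominated by D2 (duration 61≤180, warranty 4≥1, price 142≤608).
D2: not dominated (best price).
D3: not dominated.
D4: not dominated.
D5: not dominated (best duration).
D6: not dominated.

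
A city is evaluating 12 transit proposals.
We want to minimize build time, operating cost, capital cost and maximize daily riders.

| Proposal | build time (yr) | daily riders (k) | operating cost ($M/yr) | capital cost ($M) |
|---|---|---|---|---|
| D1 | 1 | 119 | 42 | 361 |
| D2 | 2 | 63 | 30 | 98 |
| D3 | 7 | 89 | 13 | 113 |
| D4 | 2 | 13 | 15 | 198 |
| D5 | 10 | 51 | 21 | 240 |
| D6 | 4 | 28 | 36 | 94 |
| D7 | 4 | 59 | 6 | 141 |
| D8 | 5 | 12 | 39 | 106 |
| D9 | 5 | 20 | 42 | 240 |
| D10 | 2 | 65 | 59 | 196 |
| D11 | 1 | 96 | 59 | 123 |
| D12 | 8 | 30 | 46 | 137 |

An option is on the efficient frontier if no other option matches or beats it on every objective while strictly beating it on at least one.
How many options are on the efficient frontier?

7

D1: not dominated (best daily riders).
D2: not dominated.
D3: not dominated.
D4: not dominated.
D5: dominated by D3 (build time 7≤10, daily riders 89≥51, operating cost 13≤21, capital cost 113≤240).
D6: not dominated (best capital cost).
D7: not dominated (best operating cost).
D8: dominated by D2 (build time 2≤5, daily riders 63≥12, operating cost 30≤39, capital cost 98≤106).
D9: dominated by D2 (build time 2≤5, daily riders 63≥20, operating cost 30≤42, capital cost 98≤240).
D10: dominated by D11 (build time 1≤2, daily riders 96≥65, operating cost 59≤59, capital cost 123≤196).
D11: not dominated.
D12: dominated by D2 (build time 2≤8, daily riders 63≥30, operating cost 30≤46, capital cost 98≤137).
Pareto-optimal: D1, D2, D3, D4, D6, D7, D11 → 7.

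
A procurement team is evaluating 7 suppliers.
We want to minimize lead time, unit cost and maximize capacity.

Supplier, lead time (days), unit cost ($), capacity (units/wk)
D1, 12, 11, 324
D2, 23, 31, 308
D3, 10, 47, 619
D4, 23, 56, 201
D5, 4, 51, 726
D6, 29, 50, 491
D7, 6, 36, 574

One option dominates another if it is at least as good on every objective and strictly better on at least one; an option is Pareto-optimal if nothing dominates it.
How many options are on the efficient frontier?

4

D1: not dominated (best unit cost).
D2: dominated by D1 (lead time 12≤23, unit cost 11≤31, capacity 324≥308).
D3: not dominated.
D4: dominated by D1 (lead time 12≤23, unit cost 11≤56, capacity 324≥201).
D5: not dominated (best lead time).
D6: dominated by D3 (lead time 10≤29, unit cost 47≤50, capacity 619≥491).
D7: not dominated.
Pareto-optimal: D1, D3, D5, D7 → 4.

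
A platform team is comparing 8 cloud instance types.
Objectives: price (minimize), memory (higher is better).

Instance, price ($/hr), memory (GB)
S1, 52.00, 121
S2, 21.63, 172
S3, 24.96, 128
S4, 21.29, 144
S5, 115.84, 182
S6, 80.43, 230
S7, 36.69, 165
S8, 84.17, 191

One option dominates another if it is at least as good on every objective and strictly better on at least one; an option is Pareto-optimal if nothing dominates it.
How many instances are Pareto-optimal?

3

S1: dominated by S2 (price 21.63≤52.00, memory 172≥121).
S2: not dominated.
S3: dominated by S2 (price 21.63≤24.96, memory 172≥128).
S4: not dominated (best price).
S5: dominated by S6 (price 80.43≤115.84, memory 230≥182).
S6: not dominated (best memory).
S7: dominated by S2 (price 21.63≤36.69, memory 172≥165).
S8: dominated by S6 (price 80.43≤84.17, memory 230≥191).
Pareto-optimal: S2, S4, S6 → 3.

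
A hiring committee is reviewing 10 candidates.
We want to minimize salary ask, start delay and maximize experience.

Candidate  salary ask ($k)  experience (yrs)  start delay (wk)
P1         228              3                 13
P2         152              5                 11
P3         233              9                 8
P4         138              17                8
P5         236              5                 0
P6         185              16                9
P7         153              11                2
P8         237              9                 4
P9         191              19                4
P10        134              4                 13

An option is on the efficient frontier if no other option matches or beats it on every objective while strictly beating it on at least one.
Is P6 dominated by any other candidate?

Yes

P4 vs P6: salary ask 138≤185, experience 17≥16, start delay 8≤9 — P4 is at least as good on every objective and strictly better on at least one, so P4 dominates P6.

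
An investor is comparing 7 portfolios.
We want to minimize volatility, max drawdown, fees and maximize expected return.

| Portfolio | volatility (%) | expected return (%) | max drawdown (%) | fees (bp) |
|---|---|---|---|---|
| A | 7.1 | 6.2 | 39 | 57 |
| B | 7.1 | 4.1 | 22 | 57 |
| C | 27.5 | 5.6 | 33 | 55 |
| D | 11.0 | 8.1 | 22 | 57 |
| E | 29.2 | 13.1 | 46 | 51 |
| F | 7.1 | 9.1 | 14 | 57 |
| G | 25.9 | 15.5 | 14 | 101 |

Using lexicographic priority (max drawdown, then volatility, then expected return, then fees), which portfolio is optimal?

F

First minimize max drawdown: best is 14, kept {F, G}.
Then minimize volatility: best is 7.1, kept {F}.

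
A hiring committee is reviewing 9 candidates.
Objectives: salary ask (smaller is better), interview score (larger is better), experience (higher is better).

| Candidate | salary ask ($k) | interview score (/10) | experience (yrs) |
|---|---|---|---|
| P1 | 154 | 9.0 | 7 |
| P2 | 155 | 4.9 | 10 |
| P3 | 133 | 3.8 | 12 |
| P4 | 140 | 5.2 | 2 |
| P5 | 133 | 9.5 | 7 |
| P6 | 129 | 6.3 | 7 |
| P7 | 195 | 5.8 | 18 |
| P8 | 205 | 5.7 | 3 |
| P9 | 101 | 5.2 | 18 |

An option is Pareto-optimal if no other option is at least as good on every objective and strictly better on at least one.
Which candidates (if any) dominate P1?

P5

P5: salary ask 133≤154, interview score 9.5≥9.0, experience 7≥7 — dominates P1.
Others (P2, P3, P4, P6, P7, P8, P9) are each worse than P1 on at least one objective.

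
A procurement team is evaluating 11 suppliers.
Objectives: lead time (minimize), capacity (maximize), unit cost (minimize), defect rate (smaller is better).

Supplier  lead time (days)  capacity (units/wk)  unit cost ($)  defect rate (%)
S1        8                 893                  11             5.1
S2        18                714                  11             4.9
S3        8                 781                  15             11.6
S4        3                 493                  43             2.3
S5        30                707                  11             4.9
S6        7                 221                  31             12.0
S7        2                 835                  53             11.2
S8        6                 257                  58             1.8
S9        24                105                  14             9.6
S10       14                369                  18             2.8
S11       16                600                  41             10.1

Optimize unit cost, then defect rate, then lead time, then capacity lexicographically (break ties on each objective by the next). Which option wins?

First minimize unit cost: best is 11, kept {S1, S2, S5}.
Then minimize defect rate: best is 4.9, kept {S2, S5}.
Then minimize lead time: best is 18, kept {S2}.

S2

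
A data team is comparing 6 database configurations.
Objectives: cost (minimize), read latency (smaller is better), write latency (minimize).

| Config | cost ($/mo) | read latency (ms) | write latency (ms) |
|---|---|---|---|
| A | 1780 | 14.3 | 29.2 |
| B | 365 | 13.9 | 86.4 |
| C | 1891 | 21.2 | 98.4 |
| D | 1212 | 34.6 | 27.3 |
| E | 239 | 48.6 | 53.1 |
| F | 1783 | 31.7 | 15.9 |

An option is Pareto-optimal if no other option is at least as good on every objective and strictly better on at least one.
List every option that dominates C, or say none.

A: cost 1780≤1891, read latency 14.3≤21.2, write latency 29.2≤98.4 — dominates C.
B: cost 365≤1891, read latency 13.9≤21.2, write latency 86.4≤98.4 — dominates C.
Others (D, E, F) are each worse than C on at least one objective.

A, B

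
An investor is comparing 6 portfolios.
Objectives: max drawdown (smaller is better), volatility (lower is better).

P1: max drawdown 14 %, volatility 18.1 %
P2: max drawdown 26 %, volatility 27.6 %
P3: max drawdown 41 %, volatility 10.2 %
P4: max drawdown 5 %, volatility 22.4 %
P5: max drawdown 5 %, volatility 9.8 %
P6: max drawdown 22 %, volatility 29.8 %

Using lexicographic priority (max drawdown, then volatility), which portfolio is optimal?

First minimize max drawdown: best is 5, kept {P4, P5}.
Then minimize volatility: best is 9.8, kept {P5}.

P5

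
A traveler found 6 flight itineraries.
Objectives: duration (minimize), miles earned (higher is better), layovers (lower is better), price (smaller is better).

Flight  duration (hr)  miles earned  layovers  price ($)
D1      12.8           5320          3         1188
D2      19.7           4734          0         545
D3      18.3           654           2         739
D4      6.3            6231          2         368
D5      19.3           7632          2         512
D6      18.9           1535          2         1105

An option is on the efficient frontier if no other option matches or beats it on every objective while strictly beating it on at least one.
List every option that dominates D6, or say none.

D4: duration 6.3≤18.9, miles earned 6231≥1535, layovers 2≤2, price 368≤1105 — dominates D6.
Others (D1, D2, D3, D5) are each worse than D6 on at least one objective.

D4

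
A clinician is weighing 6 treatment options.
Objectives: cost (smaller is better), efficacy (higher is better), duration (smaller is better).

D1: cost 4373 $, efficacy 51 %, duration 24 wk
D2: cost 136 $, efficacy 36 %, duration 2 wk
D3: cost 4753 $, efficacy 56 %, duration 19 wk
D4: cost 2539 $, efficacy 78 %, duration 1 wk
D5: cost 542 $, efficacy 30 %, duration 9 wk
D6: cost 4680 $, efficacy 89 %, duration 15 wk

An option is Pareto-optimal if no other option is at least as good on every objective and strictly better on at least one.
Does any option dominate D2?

No

D1: worse on cost (4373 vs 136).
D3: worse on cost (4753 vs 136).
D4: worse on cost (2539 vs 136).
D5: worse on cost (542 vs 136).
D6: worse on cost (4680 vs 136).
No option is at least as good as D2 on every objective and strictly better on one.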